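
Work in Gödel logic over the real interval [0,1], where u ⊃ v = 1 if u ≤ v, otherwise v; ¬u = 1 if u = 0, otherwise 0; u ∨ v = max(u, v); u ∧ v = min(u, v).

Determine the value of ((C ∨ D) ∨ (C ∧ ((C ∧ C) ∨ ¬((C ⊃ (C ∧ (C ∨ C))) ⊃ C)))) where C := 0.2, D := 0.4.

0.40

(C ∨ D) = max(0.2, 0.4) = 0.4
(C ∧ C) = min(0.2, 0.2) = 0.2
(C ∨ C) = max(0.2, 0.2) = 0.2
(C ∧ (C ∨ C)) = min(0.2, 0.2) = 0.2
(C ⊃ (C ∧ (C ∨ C))): 0.2 ≤ 0.2, so result = 1
((C ⊃ (C ∧ (C ∨ C))) ⊃ C): 1 > 0.2, so result = 0.2
¬((C ⊃ (C ∧ (C ∨ C))) ⊃ C): Gödel ¬ of 0.2 = 0 (operand ≠ 0)
((C ∧ C) ∨ ¬((C ⊃ (C ∧ (C ∨ C))) ⊃ C)) = max(0.2, 0) = 0.2
(C ∧ ((C ∧ C) ∨ ¬((C ⊃ (C ∧ (C ∨ C))) ⊃ C))) = min(0.2, 0.2) = 0.2
((C ∨ D) ∨ (C ∧ ((C ∧ C) ∨ ¬((C ⊃ (C ∧ (C ∨ C))) ⊃ C)))) = max(0.4, 0.2) = 0.4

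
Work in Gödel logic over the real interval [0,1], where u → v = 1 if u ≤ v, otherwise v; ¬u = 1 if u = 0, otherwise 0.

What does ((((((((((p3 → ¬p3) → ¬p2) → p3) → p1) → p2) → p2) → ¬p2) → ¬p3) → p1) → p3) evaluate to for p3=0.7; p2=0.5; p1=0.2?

1.00

¬p3: Gödel ¬ of 0.7 = 0 (operand ≠ 0)
(p3 → ¬p3): 0.7 > 0, so result = 0
¬p2: Gödel ¬ of 0.5 = 0 (operand ≠ 0)
((p3 → ¬p3) → ¬p2): 0 ≤ 0, so result = 1
(((p3 → ¬p3) → ¬p2) → p3): 1 > 0.7, so result = 0.7
((((p3 → ¬p3) → ¬p2) → p3) → p1): 0.7 > 0.2, so result = 0.2
(((((p3 → ¬p3) → ¬p2) → p3) → p1) → p2): 0.2 ≤ 0.5, so result = 1
((((((p3 → ¬p3) → ¬p2) → p3) → p1) → p2) → p2): 1 > 0.5, so result = 0.5
¬p2: Gödel ¬ of 0.5 = 0 (operand ≠ 0)
(((((((p3 → ¬p3) → ¬p2) → p3) → p1) → p2) → p2) → ¬p2): 0.5 > 0, so result = 0
¬p3: Gödel ¬ of 0.7 = 0 (operand ≠ 0)
((((((((p3 → ¬p3) → ¬p2) → p3) → p1) → p2) → p2) → ¬p2) → ¬p3): 0 ≤ 0, so result = 1
(((((((((p3 → ¬p3) → ¬p2) → p3) → p1) → p2) → p2) → ¬p2) → ¬p3) → p1): 1 > 0.2, so result = 0.2
((((((((((p3 → ¬p3) → ¬p2) → p3) → p1) → p2) → p2) → ¬p2) → ¬p3) → p1) → p3): 0.2 ≤ 0.7, so result = 1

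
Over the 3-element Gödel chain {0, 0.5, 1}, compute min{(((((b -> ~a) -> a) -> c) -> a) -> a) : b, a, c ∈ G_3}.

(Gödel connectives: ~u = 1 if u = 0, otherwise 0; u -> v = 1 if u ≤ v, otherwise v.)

The minimum is attained at b = 0, a = 0.5, c = 0:
  ~a: Gödel ¬ of 0.5 = 0 (operand ≠ 0)
  (b -> ~a): 0 ≤ 0, so result = 1
  ((b -> ~a) -> a): 1 > 0.5, so result = 0.5
  (((b -> ~a) -> a) -> c): 0.5 > 0, so result = 0
  ((((b -> ~a) -> a) -> c) -> a): 0 ≤ 0.5, so result = 1
  (((((b -> ~a) -> a) -> c) -> a) -> a): 1 > 0.5, so result = 0.5
Checking all 27 assignments confirms none give a value below 0.50.

0.50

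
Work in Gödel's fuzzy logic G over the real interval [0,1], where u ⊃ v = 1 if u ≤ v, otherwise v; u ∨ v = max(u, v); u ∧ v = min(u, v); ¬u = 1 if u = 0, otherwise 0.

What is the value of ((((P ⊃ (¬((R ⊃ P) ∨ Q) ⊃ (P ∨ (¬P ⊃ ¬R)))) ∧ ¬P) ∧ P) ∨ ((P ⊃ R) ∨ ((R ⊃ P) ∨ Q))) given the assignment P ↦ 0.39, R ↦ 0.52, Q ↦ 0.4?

(R ⊃ P): 0.52 > 0.39, so result = 0.39
((R ⊃ P) ∨ Q) = max(0.39, 0.4) = 0.4
¬((R ⊃ P) ∨ Q): Gödel ¬ of 0.4 = 0 (operand ≠ 0)
¬P: Gödel ¬ of 0.39 = 0 (operand ≠ 0)
¬R: Gödel ¬ of 0.52 = 0 (operand ≠ 0)
(¬P ⊃ ¬R): 0 ≤ 0, so result = 1
(P ∨ (¬P ⊃ ¬R)) = max(0.39, 1) = 1
(¬((R ⊃ P) ∨ Q) ⊃ (P ∨ (¬P ⊃ ¬R))): 0 ≤ 1, so result = 1
(P ⊃ (¬((R ⊃ P) ∨ Q) ⊃ (P ∨ (¬P ⊃ ¬R)))): 0.39 ≤ 1, so result = 1
¬P: Gödel ¬ of 0.39 = 0 (operand ≠ 0)
((P ⊃ (¬((R ⊃ P) ∨ Q) ⊃ (P ∨ (¬P ⊃ ¬R)))) ∧ ¬P) = min(1, 0) = 0
(((P ⊃ (¬((R ⊃ P) ∨ Q) ⊃ (P ∨ (¬P ⊃ ¬R)))) ∧ ¬P) ∧ P) = min(0, 0.39) = 0
(P ⊃ R): 0.39 ≤ 0.52, so result = 1
(R ⊃ P): 0.52 > 0.39, so result = 0.39
((R ⊃ P) ∨ Q) = max(0.39, 0.4) = 0.4
((P ⊃ R) ∨ ((R ⊃ P) ∨ Q)) = max(1, 0.4) = 1
((((P ⊃ (¬((R ⊃ P) ∨ Q) ⊃ (P ∨ (¬P ⊃ ¬R)))) ∧ ¬P) ∧ P) ∨ ((P ⊃ R) ∨ ((R ⊃ P) ∨ Q))) = max(0, 1) = 1

1.00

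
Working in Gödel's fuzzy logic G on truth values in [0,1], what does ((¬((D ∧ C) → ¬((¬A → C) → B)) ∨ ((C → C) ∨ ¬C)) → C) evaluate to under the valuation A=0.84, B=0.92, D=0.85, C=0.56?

0.56

(D ∧ C) = min(0.85, 0.56) = 0.56
¬A: Gödel ¬ of 0.84 = 0 (operand ≠ 0)
(¬A → C): 0 ≤ 0.56, so result = 1
((¬A → C) → B): 1 > 0.92, so result = 0.92
¬((¬A → C) → B): Gödel ¬ of 0.92 = 0 (operand ≠ 0)
((D ∧ C) → ¬((¬A → C) → B)): 0.56 > 0, so result = 0
¬((D ∧ C) → ¬((¬A → C) → B)): Gödel ¬ of 0 = 1 (operand is 0)
(C → C): 0.56 ≤ 0.56, so result = 1
¬C: Gödel ¬ of 0.56 = 0 (operand ≠ 0)
((C → C) ∨ ¬C) = max(1, 0) = 1
(¬((D ∧ C) → ¬((¬A → C) → B)) ∨ ((C → C) ∨ ¬C)) = max(1, 1) = 1
((¬((D ∧ C) → ¬((¬A → C) → B)) ∨ ((C → C) ∨ ¬C)) → C): 1 > 0.56, so result = 0.56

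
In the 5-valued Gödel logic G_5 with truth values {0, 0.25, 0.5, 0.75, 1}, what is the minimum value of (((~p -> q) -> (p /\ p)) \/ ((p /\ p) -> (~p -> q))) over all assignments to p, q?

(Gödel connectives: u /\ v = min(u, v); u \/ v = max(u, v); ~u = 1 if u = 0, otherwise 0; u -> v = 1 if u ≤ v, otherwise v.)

1.00

Every assignment gives 1. For instance at p = 0, q = 0:
  ~p: Gödel ¬ of 0 = 1 (operand is 0)
  (~p -> q): 1 > 0, so result = 0
  (p /\ p) = min(0, 0) = 0
  ((~p -> q) -> (p /\ p)): 0 ≤ 0, so result = 1
  (p /\ p) = min(0, 0) = 0
  ~p: Gödel ¬ of 0 = 1 (operand is 0)
  (~p -> q): 1 > 0, so result = 0
  ((p /\ p) -> (~p -> q)): 0 ≤ 0, so result = 1
  (((~p -> q) -> (p /\ p)) \/ ((p /\ p) -> (~p -> q))) = max(1, 1) = 1
All 25 assignments give value 1 — the formula is a G_5-tautology.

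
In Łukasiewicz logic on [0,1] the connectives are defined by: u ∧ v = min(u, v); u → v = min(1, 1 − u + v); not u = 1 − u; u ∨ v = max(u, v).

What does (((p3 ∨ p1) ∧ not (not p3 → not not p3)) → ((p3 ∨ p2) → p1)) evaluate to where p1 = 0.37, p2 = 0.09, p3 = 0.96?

1.00

(p3 ∨ p1) = max(0.96, 0.37) = 0.96
not p3: Łukasiewicz ¬ gives 1 − 0.96 = 0.04
not p3: Łukasiewicz ¬ gives 1 − 0.96 = 0.04
not not p3: Łukasiewicz ¬ gives 1 − 0.04 = 0.96
(not p3 → not not p3): min(1, 1 − 0.04 + 0.96) = 1
not (not p3 → not not p3): Łukasiewicz ¬ gives 1 − 1 = 0
((p3 ∨ p1) ∧ not (not p3 → not not p3)) = min(0.96, 0) = 0
(p3 ∨ p2) = max(0.96, 0.09) = 0.96
((p3 ∨ p2) → p1): min(1, 1 − 0.96 + 0.37) = 0.41
(((p3 ∨ p1) ∧ not (not p3 → not not p3)) → ((p3 ∨ p2) → p1)): min(1, 1 − 0 + 0.41) = 1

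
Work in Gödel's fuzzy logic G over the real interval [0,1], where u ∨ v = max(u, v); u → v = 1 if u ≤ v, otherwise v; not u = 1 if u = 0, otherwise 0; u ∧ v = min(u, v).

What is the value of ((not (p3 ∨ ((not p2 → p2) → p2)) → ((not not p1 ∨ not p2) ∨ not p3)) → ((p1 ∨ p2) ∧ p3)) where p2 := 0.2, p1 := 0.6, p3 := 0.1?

not p2: Gödel ¬ of 0.2 = 0 (operand ≠ 0)
(not p2 → p2): 0 ≤ 0.2, so result = 1
((not p2 → p2) → p2): 1 > 0.2, so result = 0.2
(p3 ∨ ((not p2 → p2) → p2)) = max(0.1, 0.2) = 0.2
not (p3 ∨ ((not p2 → p2) → p2)): Gödel ¬ of 0.2 = 0 (operand ≠ 0)
not p1: Gödel ¬ of 0.6 = 0 (operand ≠ 0)
not not p1: Gödel ¬ of 0 = 1 (operand is 0)
not p2: Gödel ¬ of 0.2 = 0 (operand ≠ 0)
(not not p1 ∨ not p2) = max(1, 0) = 1
not p3: Gödel ¬ of 0.1 = 0 (operand ≠ 0)
((not not p1 ∨ not p2) ∨ not p3) = max(1, 0) = 1
(not (p3 ∨ ((not p2 → p2) → p2)) → ((not not p1 ∨ not p2) ∨ not p3)): 0 ≤ 1, so result = 1
(p1 ∨ p2) = max(0.6, 0.2) = 0.6
((p1 ∨ p2) ∧ p3) = min(0.6, 0.1) = 0.1
((not (p3 ∨ ((not p2 → p2) → p2)) → ((not not p1 ∨ not p2) ∨ not p3)) → ((p1 ∨ p2) ∧ p3)): 1 > 0.1, so result = 0.1

0.10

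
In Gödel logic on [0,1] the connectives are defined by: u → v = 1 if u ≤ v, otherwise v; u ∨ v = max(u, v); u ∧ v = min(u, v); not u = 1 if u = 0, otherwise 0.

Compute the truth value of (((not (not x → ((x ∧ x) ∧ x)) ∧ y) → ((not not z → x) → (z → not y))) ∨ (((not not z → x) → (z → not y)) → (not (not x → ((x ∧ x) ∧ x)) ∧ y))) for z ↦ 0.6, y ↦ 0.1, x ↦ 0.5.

1.00

not x: Gödel ¬ of 0.5 = 0 (operand ≠ 0)
(x ∧ x) = min(0.5, 0.5) = 0.5
((x ∧ x) ∧ x) = min(0.5, 0.5) = 0.5
(not x → ((x ∧ x) ∧ x)): 0 ≤ 0.5, so result = 1
not (not x → ((x ∧ x) ∧ x)): Gödel ¬ of 1 = 0 (operand ≠ 0)
(not (not x → ((x ∧ x) ∧ x)) ∧ y) = min(0, 0.1) = 0
not z: Gödel ¬ of 0.6 = 0 (operand ≠ 0)
not not z: Gödel ¬ of 0 = 1 (operand is 0)
(not not z → x): 1 > 0.5, so result = 0.5
not y: Gödel ¬ of 0.1 = 0 (operand ≠ 0)
(z → not y): 0.6 > 0, so result = 0
((not not z → x) → (z → not y)): 0.5 > 0, so result = 0
((not (not x → ((x ∧ x) ∧ x)) ∧ y) → ((not not z → x) → (z → not y))): 0 ≤ 0, so result = 1
not z: Gödel ¬ of 0.6 = 0 (operand ≠ 0)
not not z: Gödel ¬ of 0 = 1 (operand is 0)
(not not z → x): 1 > 0.5, so result = 0.5
not y: Gödel ¬ of 0.1 = 0 (operand ≠ 0)
(z → not y): 0.6 > 0, so result = 0
((not not z → x) → (z → not y)): 0.5 > 0, so result = 0
not x: Gödel ¬ of 0.5 = 0 (operand ≠ 0)
(x ∧ x) = min(0.5, 0.5) = 0.5
((x ∧ x) ∧ x) = min(0.5, 0.5) = 0.5
(not x → ((x ∧ x) ∧ x)): 0 ≤ 0.5, so result = 1
not (not x → ((x ∧ x) ∧ x)): Gödel ¬ of 1 = 0 (operand ≠ 0)
(not (not x → ((x ∧ x) ∧ x)) ∧ y) = min(0, 0.1) = 0
(((not not z → x) → (z → not y)) → (not (not x → ((x ∧ x) ∧ x)) ∧ y)): 0 ≤ 0, so result = 1
(((not (not x → ((x ∧ x) ∧ x)) ∧ y) → ((not not z → x) → (z → not y))) ∨ (((not not z → x) → (z → not y)) → (not (not x → ((x ∧ x) ∧ x)) ∧ y))) = max(1, 1) = 1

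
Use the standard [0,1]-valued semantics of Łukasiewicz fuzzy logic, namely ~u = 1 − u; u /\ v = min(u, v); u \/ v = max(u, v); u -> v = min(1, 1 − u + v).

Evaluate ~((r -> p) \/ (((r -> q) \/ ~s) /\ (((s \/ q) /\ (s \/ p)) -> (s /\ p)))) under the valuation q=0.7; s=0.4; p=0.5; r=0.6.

0.10

(r -> p): min(1, 1 − 0.6 + 0.5) = 0.9
(r -> q): min(1, 1 − 0.6 + 0.7) = 1
~s: Łukasiewicz ¬ gives 1 − 0.4 = 0.6
((r -> q) \/ ~s) = max(1, 0.6) = 1
(s \/ q) = max(0.4, 0.7) = 0.7
(s \/ p) = max(0.4, 0.5) = 0.5
((s \/ q) /\ (s \/ p)) = min(0.7, 0.5) = 0.5
(s /\ p) = min(0.4, 0.5) = 0.4
(((s \/ q) /\ (s \/ p)) -> (s /\ p)): min(1, 1 − 0.5 + 0.4) = 0.9
(((r -> q) \/ ~s) /\ (((s \/ q) /\ (s \/ p)) -> (s /\ p))) = min(1, 0.9) = 0.9
((r -> p) \/ (((r -> q) \/ ~s) /\ (((s \/ q) /\ (s \/ p)) -> (s /\ p)))) = max(0.9, 0.9) = 0.9
~((r -> p) \/ (((r -> q) \/ ~s) /\ (((s \/ q) /\ (s \/ p)) -> (s /\ p)))): Łukasiewicz ¬ gives 1 − 0.9 = 0.1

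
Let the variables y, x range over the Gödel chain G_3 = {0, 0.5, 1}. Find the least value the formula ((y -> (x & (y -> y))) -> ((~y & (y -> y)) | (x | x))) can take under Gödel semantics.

The minimum is attained at y = 0.5, x = 0.5:
  (y -> y): 0.5 ≤ 0.5, so result = 1
  (x & (y -> y)) = min(0.5, 1) = 0.5
  (y -> (x & (y -> y))): 0.5 ≤ 0.5, so result = 1
  ~y: Gödel ¬ of 0.5 = 0 (operand ≠ 0)
  (y -> y): 0.5 ≤ 0.5, so result = 1
  (~y & (y -> y)) = min(0, 1) = 0
  (x | x) = max(0.5, 0.5) = 0.5
  ((~y & (y -> y)) | (x | x)) = max(0, 0.5) = 0.5
  ((y -> (x & (y -> y))) -> ((~y & (y -> y)) | (x | x))): 1 > 0.5, so result = 0.5
Checking all 9 assignments confirms none give a value below 0.50.

0.50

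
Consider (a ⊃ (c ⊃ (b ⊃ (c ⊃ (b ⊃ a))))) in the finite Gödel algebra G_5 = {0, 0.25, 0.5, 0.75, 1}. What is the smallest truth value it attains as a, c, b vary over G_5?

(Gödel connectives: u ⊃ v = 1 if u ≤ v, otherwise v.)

Every assignment gives 1. For instance at a = 0, c = 0, b = 0:
  (b ⊃ a): 0 ≤ 0, so result = 1
  (c ⊃ (b ⊃ a)): 0 ≤ 1, so result = 1
  (b ⊃ (c ⊃ (b ⊃ a))): 0 ≤ 1, so result = 1
  (c ⊃ (b ⊃ (c ⊃ (b ⊃ a)))): 0 ≤ 1, so result = 1
  (a ⊃ (c ⊃ (b ⊃ (c ⊃ (b ⊃ a))))): 0 ≤ 1, so result = 1
All 125 assignments give value 1 — the formula is a G_5-tautology.

1.00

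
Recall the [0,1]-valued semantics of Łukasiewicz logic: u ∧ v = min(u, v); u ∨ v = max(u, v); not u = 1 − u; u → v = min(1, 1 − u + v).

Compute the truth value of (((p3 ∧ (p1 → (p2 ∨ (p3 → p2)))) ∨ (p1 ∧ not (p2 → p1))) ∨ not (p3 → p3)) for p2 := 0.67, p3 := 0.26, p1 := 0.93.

0.26

(p3 → p2): min(1, 1 − 0.26 + 0.67) = 1
(p2 ∨ (p3 → p2)) = max(0.67, 1) = 1
(p1 → (p2 ∨ (p3 → p2))): min(1, 1 − 0.93 + 1) = 1
(p3 ∧ (p1 → (p2 ∨ (p3 → p2)))) = min(0.26, 1) = 0.26
(p2 → p1): min(1, 1 − 0.67 + 0.93) = 1
not (p2 → p1): Łukasiewicz ¬ gives 1 − 1 = 0
(p1 ∧ not (p2 → p1)) = min(0.93, 0) = 0
((p3 ∧ (p1 → (p2 ∨ (p3 → p2)))) ∨ (p1 ∧ not (p2 → p1))) = max(0.26, 0) = 0.26
(p3 → p3): min(1, 1 − 0.26 + 0.26) = 1
not (p3 → p3): Łukasiewicz ¬ gives 1 − 1 = 0
(((p3 ∧ (p1 → (p2 ∨ (p3 → p2)))) ∨ (p1 ∧ not (p2 → p1))) ∨ not (p3 → p3)) = max(0.26, 0) = 0.26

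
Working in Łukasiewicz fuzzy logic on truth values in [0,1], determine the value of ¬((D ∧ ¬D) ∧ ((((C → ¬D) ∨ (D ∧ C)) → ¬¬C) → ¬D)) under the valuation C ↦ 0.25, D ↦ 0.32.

¬D: Łukasiewicz ¬ gives 1 − 0.32 = 0.68
(D ∧ ¬D) = min(0.32, 0.68) = 0.32
¬D: Łukasiewicz ¬ gives 1 − 0.32 = 0.68
(C → ¬D): min(1, 1 − 0.25 + 0.68) = 1
(D ∧ C) = min(0.32, 0.25) = 0.25
((C → ¬D) ∨ (D ∧ C)) = max(1, 0.25) = 1
¬C: Łukasiewicz ¬ gives 1 − 0.25 = 0.75
¬¬C: Łukasiewicz ¬ gives 1 − 0.75 = 0.25
(((C → ¬D) ∨ (D ∧ C)) → ¬¬C): min(1, 1 − 1 + 0.25) = 0.25
¬D: Łukasiewicz ¬ gives 1 − 0.32 = 0.68
((((C → ¬D) ∨ (D ∧ C)) → ¬¬C) → ¬D): min(1, 1 − 0.25 + 0.68) = 1
((D ∧ ¬D) ∧ ((((C → ¬D) ∨ (D ∧ C)) → ¬¬C) → ¬D)) = min(0.32, 1) = 0.32
¬((D ∧ ¬D) ∧ ((((C → ¬D) ∨ (D ∧ C)) → ¬¬C) → ¬D)): Łukasiewicz ¬ gives 1 − 0.32 = 0.68

0.68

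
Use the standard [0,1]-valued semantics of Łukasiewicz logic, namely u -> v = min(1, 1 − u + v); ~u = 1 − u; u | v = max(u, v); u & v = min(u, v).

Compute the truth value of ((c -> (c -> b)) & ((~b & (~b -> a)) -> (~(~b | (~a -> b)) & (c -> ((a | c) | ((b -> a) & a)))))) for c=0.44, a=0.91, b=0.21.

(c -> b): min(1, 1 − 0.44 + 0.21) = 0.77
(c -> (c -> b)): min(1, 1 − 0.44 + 0.77) = 1
~b: Łukasiewicz ¬ gives 1 − 0.21 = 0.79
~b: Łukasiewicz ¬ gives 1 − 0.21 = 0.79
(~b -> a): min(1, 1 − 0.79 + 0.91) = 1
(~b & (~b -> a)) = min(0.79, 1) = 0.79
~b: Łukasiewicz ¬ gives 1 − 0.21 = 0.79
~a: Łukasiewicz ¬ gives 1 − 0.91 = 0.09
(~a -> b): min(1, 1 − 0.09 + 0.21) = 1
(~b | (~a -> b)) = max(0.79, 1) = 1
~(~b | (~a -> b)): Łukasiewicz ¬ gives 1 − 1 = 0
(a | c) = max(0.91, 0.44) = 0.91
(b -> a): min(1, 1 − 0.21 + 0.91) = 1
((b -> a) & a) = min(1, 0.91) = 0.91
((a | c) | ((b -> a) & a)) = max(0.91, 0.91) = 0.91
(c -> ((a | c) | ((b -> a) & a))): min(1, 1 − 0.44 + 0.91) = 1
(~(~b | (~a -> b)) & (c -> ((a | c) | ((b -> a) & a)))) = min(0, 1) = 0
((~b & (~b -> a)) -> (~(~b | (~a -> b)) & (c -> ((a | c) | ((b -> a) & a))))): min(1, 1 − 0.79 + 0) = 0.21
((c -> (c -> b)) & ((~b & (~b -> a)) -> (~(~b | (~a -> b)) & (c -> ((a | c) | ((b -> a) & a)))))) = min(1, 0.21) = 0.21

0.21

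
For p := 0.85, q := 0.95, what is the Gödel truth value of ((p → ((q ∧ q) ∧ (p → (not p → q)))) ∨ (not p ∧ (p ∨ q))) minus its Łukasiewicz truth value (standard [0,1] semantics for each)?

Gödel evaluation:
  (q ∧ q) = min(0.95, 0.95) = 0.95
  not p: Gödel ¬ of 0.85 = 0 (operand ≠ 0)
  (not p → q): 0 ≤ 0.95, so result = 1
  (p → (not p → q)): 0.85 ≤ 1, so result = 1
  ((q ∧ q) ∧ (p → (not p → q))) = min(0.95, 1) = 0.95
  (p → ((q ∧ q) ∧ (p → (not p → q)))): 0.85 ≤ 0.95, so result = 1
  not p: Gödel ¬ of 0.85 = 0 (operand ≠ 0)
  (p ∨ q) = max(0.85, 0.95) = 0.95
  (not p ∧ (p ∨ q)) = min(0, 0.95) = 0
  ((p → ((q ∧ q) ∧ (p → (not p → q)))) ∨ (not p ∧ (p ∨ q))) = max(1, 0) = 1
  Gödel value = 1
Łukasiewicz evaluation:
  (q ∧ q) = min(0.95, 0.95) = 0.95
  not p: Łukasiewicz ¬ gives 1 − 0.85 = 0.15
  (not p → q): min(1, 1 − 0.15 + 0.95) = 1
  (p → (not p → q)): min(1, 1 − 0.85 + 1) = 1
  ((q ∧ q) ∧ (p → (not p → q))) = min(0.95, 1) = 0.95
  (p → ((q ∧ q) ∧ (p → (not p → q)))): min(1, 1 − 0.85 + 0.95) = 1
  not p: Łukasiewicz ¬ gives 1 − 0.85 = 0.15
  (p ∨ q) = max(0.85, 0.95) = 0.95
  (not p ∧ (p ∨ q)) = min(0.15, 0.95) = 0.15
  ((p → ((q ∧ q) ∧ (p → (not p → q)))) ∨ (not p ∧ (p ∨ q))) = max(1, 0.15) = 1
  Łukasiewicz value = 1
Difference: 1 − 1 = 0.00

0.00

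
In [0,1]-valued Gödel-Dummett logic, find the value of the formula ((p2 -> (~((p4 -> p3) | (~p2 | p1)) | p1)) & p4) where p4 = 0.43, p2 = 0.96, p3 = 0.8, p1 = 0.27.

0.27

(p4 -> p3): 0.43 ≤ 0.8, so result = 1
~p2: Gödel ¬ of 0.96 = 0 (operand ≠ 0)
(~p2 | p1) = max(0, 0.27) = 0.27
((p4 -> p3) | (~p2 | p1)) = max(1, 0.27) = 1
~((p4 -> p3) | (~p2 | p1)): Gödel ¬ of 1 = 0 (operand ≠ 0)
(~((p4 -> p3) | (~p2 | p1)) | p1) = max(0, 0.27) = 0.27
(p2 -> (~((p4 -> p3) | (~p2 | p1)) | p1)): 0.96 > 0.27, so result = 0.27
((p2 -> (~((p4 -> p3) | (~p2 | p1)) | p1)) & p4) = min(0.27, 0.43) = 0.27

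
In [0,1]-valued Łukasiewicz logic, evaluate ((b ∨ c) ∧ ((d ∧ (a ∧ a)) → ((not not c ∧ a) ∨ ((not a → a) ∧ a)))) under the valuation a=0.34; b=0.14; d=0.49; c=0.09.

(b ∨ c) = max(0.14, 0.09) = 0.14
(a ∧ a) = min(0.34, 0.34) = 0.34
(d ∧ (a ∧ a)) = min(0.49, 0.34) = 0.34
not c: Łukasiewicz ¬ gives 1 − 0.09 = 0.91
not not c: Łukasiewicz ¬ gives 1 − 0.91 = 0.09
(not not c ∧ a) = min(0.09, 0.34) = 0.09
not a: Łukasiewicz ¬ gives 1 − 0.34 = 0.66
(not a → a): min(1, 1 − 0.66 + 0.34) = 0.68
((not a → a) ∧ a) = min(0.68, 0.34) = 0.34
((not not c ∧ a) ∨ ((not a → a) ∧ a)) = max(0.09, 0.34) = 0.34
((d ∧ (a ∧ a)) → ((not not c ∧ a) ∨ ((not a → a) ∧ a))): min(1, 1 − 0.34 + 0.34) = 1
((b ∨ c) ∧ ((d ∧ (a ∧ a)) → ((not not c ∧ a) ∨ ((not a → a) ∧ a)))) = min(0.14, 1) = 0.14

0.14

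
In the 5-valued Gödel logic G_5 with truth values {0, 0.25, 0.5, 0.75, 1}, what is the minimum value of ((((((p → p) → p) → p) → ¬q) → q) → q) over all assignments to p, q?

The minimum is attained at p = 0, q = 0.25:
  (p → p): 0 ≤ 0, so result = 1
  ((p → p) → p): 1 > 0, so result = 0
  (((p → p) → p) → p): 0 ≤ 0, so result = 1
  ¬q: Gödel ¬ of 0.25 = 0 (operand ≠ 0)
  ((((p → p) → p) → p) → ¬q): 1 > 0, so result = 0
  (((((p → p) → p) → p) → ¬q) → q): 0 ≤ 0.25, so result = 1
  ((((((p → p) → p) → p) → ¬q) → q) → q): 1 > 0.25, so result = 0.25
Checking all 25 assignments confirms none give a value below 0.25.

0.25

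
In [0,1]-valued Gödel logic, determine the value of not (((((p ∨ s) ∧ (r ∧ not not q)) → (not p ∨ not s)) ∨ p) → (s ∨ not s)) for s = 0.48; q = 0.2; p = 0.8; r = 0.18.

0.00

(p ∨ s) = max(0.8, 0.48) = 0.8
not q: Gödel ¬ of 0.2 = 0 (operand ≠ 0)
not not q: Gödel ¬ of 0 = 1 (operand is 0)
(r ∧ not not q) = min(0.18, 1) = 0.18
((p ∨ s) ∧ (r ∧ not not q)) = min(0.8, 0.18) = 0.18
not p: Gödel ¬ of 0.8 = 0 (operand ≠ 0)
not s: Gödel ¬ of 0.48 = 0 (operand ≠ 0)
(not p ∨ not s) = max(0, 0) = 0
(((p ∨ s) ∧ (r ∧ not not q)) → (not p ∨ not s)): 0.18 > 0, so result = 0
((((p ∨ s) ∧ (r ∧ not not q)) → (not p ∨ not s)) ∨ p) = max(0, 0.8) = 0.8
not s: Gödel ¬ of 0.48 = 0 (operand ≠ 0)
(s ∨ not s) = max(0.48, 0) = 0.48
(((((p ∨ s) ∧ (r ∧ not not q)) → (not p ∨ not s)) ∨ p) → (s ∨ not s)): 0.8 > 0.48, so result = 0.48
not (((((p ∨ s) ∧ (r ∧ not not q)) → (not p ∨ not s)) ∨ p) → (s ∨ not s)): Gödel ¬ of 0.48 = 0 (operand ≠ 0)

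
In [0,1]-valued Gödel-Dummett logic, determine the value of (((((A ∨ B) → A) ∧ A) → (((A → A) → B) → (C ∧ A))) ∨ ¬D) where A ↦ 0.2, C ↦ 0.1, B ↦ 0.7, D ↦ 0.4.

(A ∨ B) = max(0.2, 0.7) = 0.7
((A ∨ B) → A): 0.7 > 0.2, so result = 0.2
(((A ∨ B) → A) ∧ A) = min(0.2, 0.2) = 0.2
(A → A): 0.2 ≤ 0.2, so result = 1
((A → A) → B): 1 > 0.7, so result = 0.7
(C ∧ A) = min(0.1, 0.2) = 0.1
(((A → A) → B) → (C ∧ A)): 0.7 > 0.1, so result = 0.1
((((A ∨ B) → A) ∧ A) → (((A → A) → B) → (C ∧ A))): 0.2 > 0.1, so result = 0.1
¬D: Gödel ¬ of 0.4 = 0 (operand ≠ 0)
(((((A ∨ B) → A) ∧ A) → (((A → A) → B) → (C ∧ A))) ∨ ¬D) = max(0.1, 0) = 0.1

0.10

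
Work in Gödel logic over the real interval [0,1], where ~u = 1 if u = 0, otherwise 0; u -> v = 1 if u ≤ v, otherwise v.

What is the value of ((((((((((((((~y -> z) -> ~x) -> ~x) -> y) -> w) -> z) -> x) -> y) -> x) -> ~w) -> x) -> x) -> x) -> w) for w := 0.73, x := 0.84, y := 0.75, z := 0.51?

~y: Gödel ¬ of 0.75 = 0 (operand ≠ 0)
(~y -> z): 0 ≤ 0.51, so result = 1
~x: Gödel ¬ of 0.84 = 0 (operand ≠ 0)
((~y -> z) -> ~x): 1 > 0, so result = 0
~x: Gödel ¬ of 0.84 = 0 (operand ≠ 0)
(((~y -> z) -> ~x) -> ~x): 0 ≤ 0, so result = 1
((((~y -> z) -> ~x) -> ~x) -> y): 1 > 0.75, so result = 0.75
(((((~y -> z) -> ~x) -> ~x) -> y) -> w): 0.75 > 0.73, so result = 0.73
((((((~y -> z) -> ~x) -> ~x) -> y) -> w) -> z): 0.73 > 0.51, so result = 0.51
(((((((~y -> z) -> ~x) -> ~x) -> y) -> w) -> z) -> x): 0.51 ≤ 0.84, so result = 1
((((((((~y -> z) -> ~x) -> ~x) -> y) -> w) -> z) -> x) -> y): 1 > 0.75, so result = 0.75
(((((((((~y -> z) -> ~x) -> ~x) -> y) -> w) -> z) -> x) -> y) -> x): 0.75 ≤ 0.84, so result = 1
~w: Gödel ¬ of 0.73 = 0 (operand ≠ 0)
((((((((((~y -> z) -> ~x) -> ~x) -> y) -> w) -> z) -> x) -> y) -> x) -> ~w): 1 > 0, so result = 0
(((((((((((~y -> z) -> ~x) -> ~x) -> y) -> w) -> z) -> x) -> y) -> x) -> ~w) -> x): 0 ≤ 0.84, so result = 1
((((((((((((~y -> z) -> ~x) -> ~x) -> y) -> w) -> z) -> x) -> y) -> x) -> ~w) -> x) -> x): 1 > 0.84, so result = 0.84
(((((((((((((~y -> z) -> ~x) -> ~x) -> y) -> w) -> z) -> x) -> y) -> x) -> ~w) -> x) -> x) -> x): 0.84 ≤ 0.84, so result = 1
((((((((((((((~y -> z) -> ~x) -> ~x) -> y) -> w) -> z) -> x) -> y) -> x) -> ~w) -> x) -> x) -> x) -> w): 1 > 0.73, so result = 0.73

0.73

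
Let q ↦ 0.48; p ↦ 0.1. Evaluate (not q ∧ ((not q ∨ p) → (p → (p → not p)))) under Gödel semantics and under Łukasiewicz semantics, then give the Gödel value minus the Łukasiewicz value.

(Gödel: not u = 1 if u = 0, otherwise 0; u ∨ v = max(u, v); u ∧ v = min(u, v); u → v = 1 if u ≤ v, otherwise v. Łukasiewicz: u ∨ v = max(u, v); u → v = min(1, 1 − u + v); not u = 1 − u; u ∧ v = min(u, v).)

-0.52

Gödel evaluation:
  not q: Gödel ¬ of 0.48 = 0 (operand ≠ 0)
  not q: Gödel ¬ of 0.48 = 0 (operand ≠ 0)
  (not q ∨ p) = max(0, 0.1) = 0.1
  not p: Gödel ¬ of 0.1 = 0 (operand ≠ 0)
  (p → not p): 0.1 > 0, so result = 0
  (p → (p → not p)): 0.1 > 0, so result = 0
  ((not q ∨ p) → (p → (p → not p))): 0.1 > 0, so result = 0
  (not q ∧ ((not q ∨ p) → (p → (p → not p)))) = min(0, 0) = 0
  Gödel value = 0
Łukasiewicz evaluation:
  not q: Łukasiewicz ¬ gives 1 − 0.48 = 0.52
  not q: Łukasiewicz ¬ gives 1 − 0.48 = 0.52
  (not q ∨ p) = max(0.52, 0.1) = 0.52
  not p: Łukasiewicz ¬ gives 1 − 0.1 = 0.9
  (p → not p): min(1, 1 − 0.1 + 0.9) = 1
  (p → (p → not p)): min(1, 1 − 0.1 + 1) = 1
  ((not q ∨ p) → (p → (p → not p))): min(1, 1 − 0.52 + 1) = 1
  (not q ∧ ((not q ∨ p) → (p → (p → not p)))) = min(0.52, 1) = 0.52
  Łukasiewicz value = 0.52
Difference: 0 − 0.52 = -0.52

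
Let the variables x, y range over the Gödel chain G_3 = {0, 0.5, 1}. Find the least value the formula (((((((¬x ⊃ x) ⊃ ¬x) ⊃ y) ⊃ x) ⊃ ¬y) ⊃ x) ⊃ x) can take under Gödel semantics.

0.50

The minimum is attained at x = 0.5, y = 0.5:
  ¬x: Gödel ¬ of 0.5 = 0 (operand ≠ 0)
  (¬x ⊃ x): 0 ≤ 0.5, so result = 1
  ¬x: Gödel ¬ of 0.5 = 0 (operand ≠ 0)
  ((¬x ⊃ x) ⊃ ¬x): 1 > 0, so result = 0
  (((¬x ⊃ x) ⊃ ¬x) ⊃ y): 0 ≤ 0.5, so result = 1
  ((((¬x ⊃ x) ⊃ ¬x) ⊃ y) ⊃ x): 1 > 0.5, so result = 0.5
  ¬y: Gödel ¬ of 0.5 = 0 (operand ≠ 0)
  (((((¬x ⊃ x) ⊃ ¬x) ⊃ y) ⊃ x) ⊃ ¬y): 0.5 > 0, so result = 0
  ((((((¬x ⊃ x) ⊃ ¬x) ⊃ y) ⊃ x) ⊃ ¬y) ⊃ x): 0 ≤ 0.5, so result = 1
  (((((((¬x ⊃ x) ⊃ ¬x) ⊃ y) ⊃ x) ⊃ ¬y) ⊃ x) ⊃ x): 1 > 0.5, so result = 0.5
Checking all 9 assignments confirms none give a value below 0.50.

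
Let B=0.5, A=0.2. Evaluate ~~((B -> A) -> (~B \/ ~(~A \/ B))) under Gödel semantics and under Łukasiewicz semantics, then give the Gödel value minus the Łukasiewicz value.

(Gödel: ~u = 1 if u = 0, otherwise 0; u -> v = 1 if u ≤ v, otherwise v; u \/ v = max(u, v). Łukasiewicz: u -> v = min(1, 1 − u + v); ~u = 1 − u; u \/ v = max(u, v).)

-0.80

Gödel evaluation:
  (B -> A): 0.5 > 0.2, so result = 0.2
  ~B: Gödel ¬ of 0.5 = 0 (operand ≠ 0)
  ~A: Gödel ¬ of 0.2 = 0 (operand ≠ 0)
  (~A \/ B) = max(0, 0.5) = 0.5
  ~(~A \/ B): Gödel ¬ of 0.5 = 0 (operand ≠ 0)
  (~B \/ ~(~A \/ B)) = max(0, 0) = 0
  ((B -> A) -> (~B \/ ~(~A \/ B))): 0.2 > 0, so result = 0
  ~((B -> A) -> (~B \/ ~(~A \/ B))): Gödel ¬ of 0 = 1 (operand is 0)
  ~~((B -> A) -> (~B \/ ~(~A \/ B))): Gödel ¬ of 1 = 0 (operand ≠ 0)
  Gödel value = 0
Łukasiewicz evaluation:
  (B -> A): min(1, 1 − 0.5 + 0.2) = 0.7
  ~B: Łukasiewicz ¬ gives 1 − 0.5 = 0.5
  ~A: Łukasiewicz ¬ gives 1 − 0.2 = 0.8
  (~A \/ B) = max(0.8, 0.5) = 0.8
  ~(~A \/ B): Łukasiewicz ¬ gives 1 − 0.8 = 0.2
  (~B \/ ~(~A \/ B)) = max(0.5, 0.2) = 0.5
  ((B -> A) -> (~B \/ ~(~A \/ B))): min(1, 1 − 0.7 + 0.5) = 0.8
  ~((B -> A) -> (~B \/ ~(~A \/ B))): Łukasiewicz ¬ gives 1 − 0.8 = 0.2
  ~~((B -> A) -> (~B \/ ~(~A \/ B))): Łukasiewicz ¬ gives 1 − 0.2 = 0.8
  Łukasiewicz value = 0.8
Difference: 0 − 0.8 = -0.80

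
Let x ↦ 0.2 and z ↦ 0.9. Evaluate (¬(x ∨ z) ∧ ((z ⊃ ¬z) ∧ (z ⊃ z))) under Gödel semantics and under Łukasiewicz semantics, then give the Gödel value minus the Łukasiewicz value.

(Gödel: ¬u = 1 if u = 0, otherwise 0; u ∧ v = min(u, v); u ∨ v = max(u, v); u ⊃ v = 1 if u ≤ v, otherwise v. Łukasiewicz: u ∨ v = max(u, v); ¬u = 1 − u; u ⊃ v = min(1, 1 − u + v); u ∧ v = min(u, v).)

-0.10

Gödel evaluation:
  (x ∨ z) = max(0.2, 0.9) = 0.9
  ¬(x ∨ z): Gödel ¬ of 0.9 = 0 (operand ≠ 0)
  ¬z: Gödel ¬ of 0.9 = 0 (operand ≠ 0)
  (z ⊃ ¬z): 0.9 > 0, so result = 0
  (z ⊃ z): 0.9 ≤ 0.9, so result = 1
  ((z ⊃ ¬z) ∧ (z ⊃ z)) = min(0, 1) = 0
  (¬(x ∨ z) ∧ ((z ⊃ ¬z) ∧ (z ⊃ z))) = min(0, 0) = 0
  Gödel value = 0
Łukasiewicz evaluation:
  (x ∨ z) = max(0.2, 0.9) = 0.9
  ¬(x ∨ z): Łukasiewicz ¬ gives 1 − 0.9 = 0.1
  ¬z: Łukasiewicz ¬ gives 1 − 0.9 = 0.1
  (z ⊃ ¬z): min(1, 1 − 0.9 + 0.1) = 0.2
  (z ⊃ z): min(1, 1 − 0.9 + 0.9) = 1
  ((z ⊃ ¬z) ∧ (z ⊃ z)) = min(0.2, 1) = 0.2
  (¬(x ∨ z) ∧ ((z ⊃ ¬z) ∧ (z ⊃ z))) = min(0.1, 0.2) = 0.1
  Łukasiewicz value = 0.1
Difference: 0 − 0.1 = -0.10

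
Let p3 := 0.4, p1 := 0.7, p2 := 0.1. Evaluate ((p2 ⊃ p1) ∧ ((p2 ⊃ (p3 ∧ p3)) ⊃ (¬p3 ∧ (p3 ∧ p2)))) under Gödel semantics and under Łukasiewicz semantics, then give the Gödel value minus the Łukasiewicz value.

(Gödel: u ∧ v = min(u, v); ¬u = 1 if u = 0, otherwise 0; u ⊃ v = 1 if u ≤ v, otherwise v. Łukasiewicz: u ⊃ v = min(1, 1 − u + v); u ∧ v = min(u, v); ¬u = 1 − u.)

Gödel evaluation:
  (p2 ⊃ p1): 0.1 ≤ 0.7, so result = 1
  (p3 ∧ p3) = min(0.4, 0.4) = 0.4
  (p2 ⊃ (p3 ∧ p3)): 0.1 ≤ 0.4, so result = 1
  ¬p3: Gödel ¬ of 0.4 = 0 (operand ≠ 0)
  (p3 ∧ p2) = min(0.4, 0.1) = 0.1
  (¬p3 ∧ (p3 ∧ p2)) = min(0, 0.1) = 0
  ((p2 ⊃ (p3 ∧ p3)) ⊃ (¬p3 ∧ (p3 ∧ p2))): 1 > 0, so result = 0
  ((p2 ⊃ p1) ∧ ((p2 ⊃ (p3 ∧ p3)) ⊃ (¬p3 ∧ (p3 ∧ p2)))) = min(1, 0) = 0
  Gödel value = 0
Łukasiewicz evaluation:
  (p2 ⊃ p1): min(1, 1 − 0.1 + 0.7) = 1
  (p3 ∧ p3) = min(0.4, 0.4) = 0.4
  (p2 ⊃ (p3 ∧ p3)): min(1, 1 − 0.1 + 0.4) = 1
  ¬p3: Łukasiewicz ¬ gives 1 − 0.4 = 0.6
  (p3 ∧ p2) = min(0.4, 0.1) = 0.1
  (¬p3 ∧ (p3 ∧ p2)) = min(0.6, 0.1) = 0.1
  ((p2 ⊃ (p3 ∧ p3)) ⊃ (¬p3 ∧ (p3 ∧ p2))): min(1, 1 − 1 + 0.1) = 0.1
  ((p2 ⊃ p1) ∧ ((p2 ⊃ (p3 ∧ p3)) ⊃ (¬p3 ∧ (p3 ∧ p2)))) = min(1, 0.1) = 0.1
  Łukasiewicz value = 0.1
Difference: 0 − 0.1 = -0.10

-0.10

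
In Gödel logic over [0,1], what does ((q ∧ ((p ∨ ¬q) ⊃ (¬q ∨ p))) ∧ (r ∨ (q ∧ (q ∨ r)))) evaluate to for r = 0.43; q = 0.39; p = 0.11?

¬q: Gödel ¬ of 0.39 = 0 (operand ≠ 0)
(p ∨ ¬q) = max(0.11, 0) = 0.11
¬q: Gödel ¬ of 0.39 = 0 (operand ≠ 0)
(¬q ∨ p) = max(0, 0.11) = 0.11
((p ∨ ¬q) ⊃ (¬q ∨ p)): 0.11 ≤ 0.11, so result = 1
(q ∧ ((p ∨ ¬q) ⊃ (¬q ∨ p))) = min(0.39, 1) = 0.39
(q ∨ r) = max(0.39, 0.43) = 0.43
(q ∧ (q ∨ r)) = min(0.39, 0.43) = 0.39
(r ∨ (q ∧ (q ∨ r))) = max(0.43, 0.39) = 0.43
((q ∧ ((p ∨ ¬q) ⊃ (¬q ∨ p))) ∧ (r ∨ (q ∧ (q ∨ r)))) = min(0.39, 0.43) = 0.39

0.39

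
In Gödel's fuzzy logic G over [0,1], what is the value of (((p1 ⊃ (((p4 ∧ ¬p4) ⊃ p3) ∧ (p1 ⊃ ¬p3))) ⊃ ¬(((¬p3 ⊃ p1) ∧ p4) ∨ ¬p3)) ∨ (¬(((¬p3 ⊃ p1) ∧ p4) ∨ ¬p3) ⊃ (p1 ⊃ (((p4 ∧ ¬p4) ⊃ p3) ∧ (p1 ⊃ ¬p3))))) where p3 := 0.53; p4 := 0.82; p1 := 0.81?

¬p4: Gödel ¬ of 0.82 = 0 (operand ≠ 0)
(p4 ∧ ¬p4) = min(0.82, 0) = 0
((p4 ∧ ¬p4) ⊃ p3): 0 ≤ 0.53, so result = 1
¬p3: Gödel ¬ of 0.53 = 0 (operand ≠ 0)
(p1 ⊃ ¬p3): 0.81 > 0, so result = 0
(((p4 ∧ ¬p4) ⊃ p3) ∧ (p1 ⊃ ¬p3)) = min(1, 0) = 0
(p1 ⊃ (((p4 ∧ ¬p4) ⊃ p3) ∧ (p1 ⊃ ¬p3))): 0.81 > 0, so result = 0
¬p3: Gödel ¬ of 0.53 = 0 (operand ≠ 0)
(¬p3 ⊃ p1): 0 ≤ 0.81, so result = 1
((¬p3 ⊃ p1) ∧ p4) = min(1, 0.82) = 0.82
¬p3: Gödel ¬ of 0.53 = 0 (operand ≠ 0)
(((¬p3 ⊃ p1) ∧ p4) ∨ ¬p3) = max(0.82, 0) = 0.82
¬(((¬p3 ⊃ p1) ∧ p4) ∨ ¬p3): Gödel ¬ of 0.82 = 0 (operand ≠ 0)
((p1 ⊃ (((p4 ∧ ¬p4) ⊃ p3) ∧ (p1 ⊃ ¬p3))) ⊃ ¬(((¬p3 ⊃ p1) ∧ p4) ∨ ¬p3)): 0 ≤ 0, so result = 1
¬p3: Gödel ¬ of 0.53 = 0 (operand ≠ 0)
(¬p3 ⊃ p1): 0 ≤ 0.81, so result = 1
((¬p3 ⊃ p1) ∧ p4) = min(1, 0.82) = 0.82
¬p3: Gödel ¬ of 0.53 = 0 (operand ≠ 0)
(((¬p3 ⊃ p1) ∧ p4) ∨ ¬p3) = max(0.82, 0) = 0.82
¬(((¬p3 ⊃ p1) ∧ p4) ∨ ¬p3): Gödel ¬ of 0.82 = 0 (operand ≠ 0)
¬p4: Gödel ¬ of 0.82 = 0 (operand ≠ 0)
(p4 ∧ ¬p4) = min(0.82, 0) = 0
((p4 ∧ ¬p4) ⊃ p3): 0 ≤ 0.53, so result = 1
¬p3: Gödel ¬ of 0.53 = 0 (operand ≠ 0)
(p1 ⊃ ¬p3): 0.81 > 0, so result = 0
(((p4 ∧ ¬p4) ⊃ p3) ∧ (p1 ⊃ ¬p3)) = min(1, 0) = 0
(p1 ⊃ (((p4 ∧ ¬p4) ⊃ p3) ∧ (p1 ⊃ ¬p3))): 0.81 > 0, so result = 0
(¬(((¬p3 ⊃ p1) ∧ p4) ∨ ¬p3) ⊃ (p1 ⊃ (((p4 ∧ ¬p4) ⊃ p3) ∧ (p1 ⊃ ¬p3)))): 0 ≤ 0, so result = 1
(((p1 ⊃ (((p4 ∧ ¬p4) ⊃ p3) ∧ (p1 ⊃ ¬p3))) ⊃ ¬(((¬p3 ⊃ p1) ∧ p4) ∨ ¬p3)) ∨ (¬(((¬p3 ⊃ p1) ∧ p4) ∨ ¬p3) ⊃ (p1 ⊃ (((p4 ∧ ¬p4) ⊃ p3) ∧ (p1 ⊃ ¬p3))))) = max(1, 1) = 1

1.00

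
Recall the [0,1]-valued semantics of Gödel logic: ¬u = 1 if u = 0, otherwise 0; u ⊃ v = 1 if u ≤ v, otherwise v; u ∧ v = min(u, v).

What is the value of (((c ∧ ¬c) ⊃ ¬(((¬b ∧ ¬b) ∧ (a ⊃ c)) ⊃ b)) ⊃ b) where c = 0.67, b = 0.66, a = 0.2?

0.66

¬c: Gödel ¬ of 0.67 = 0 (operand ≠ 0)
(c ∧ ¬c) = min(0.67, 0) = 0
¬b: Gödel ¬ of 0.66 = 0 (operand ≠ 0)
¬b: Gödel ¬ of 0.66 = 0 (operand ≠ 0)
(¬b ∧ ¬b) = min(0, 0) = 0
(a ⊃ c): 0.2 ≤ 0.67, so result = 1
((¬b ∧ ¬b) ∧ (a ⊃ c)) = min(0, 1) = 0
(((¬b ∧ ¬b) ∧ (a ⊃ c)) ⊃ b): 0 ≤ 0.66, so result = 1
¬(((¬b ∧ ¬b) ∧ (a ⊃ c)) ⊃ b): Gödel ¬ of 1 = 0 (operand ≠ 0)
((c ∧ ¬c) ⊃ ¬(((¬b ∧ ¬b) ∧ (a ⊃ c)) ⊃ b)): 0 ≤ 0, so result = 1
(((c ∧ ¬c) ⊃ ¬(((¬b ∧ ¬b) ∧ (a ⊃ c)) ⊃ b)) ⊃ b): 1 > 0.66, so result = 0.66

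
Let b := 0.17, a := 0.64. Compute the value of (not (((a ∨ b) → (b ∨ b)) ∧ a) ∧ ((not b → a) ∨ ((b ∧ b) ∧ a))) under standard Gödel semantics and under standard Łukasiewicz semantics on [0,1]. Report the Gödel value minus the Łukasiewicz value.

-0.47

Gödel evaluation:
  (a ∨ b) = max(0.64, 0.17) = 0.64
  (b ∨ b) = max(0.17, 0.17) = 0.17
  ((a ∨ b) → (b ∨ b)): 0.64 > 0.17, so result = 0.17
  (((a ∨ b) → (b ∨ b)) ∧ a) = min(0.17, 0.64) = 0.17
  not (((a ∨ b) → (b ∨ b)) ∧ a): Gödel ¬ of 0.17 = 0 (operand ≠ 0)
  not b: Gödel ¬ of 0.17 = 0 (operand ≠ 0)
  (not b → a): 0 ≤ 0.64, so result = 1
  (b ∧ b) = min(0.17, 0.17) = 0.17
  ((b ∧ b) ∧ a) = min(0.17, 0.64) = 0.17
  ((not b → a) ∨ ((b ∧ b) ∧ a)) = max(1, 0.17) = 1
  (not (((a ∨ b) → (b ∨ b)) ∧ a) ∧ ((not b → a) ∨ ((b ∧ b) ∧ a))) = min(0, 1) = 0
  Gödel value = 0
Łukasiewicz evaluation:
  (a ∨ b) = max(0.64, 0.17) = 0.64
  (b ∨ b) = max(0.17, 0.17) = 0.17
  ((a ∨ b) → (b ∨ b)): min(1, 1 − 0.64 + 0.17) = 0.53
  (((a ∨ b) → (b ∨ b)) ∧ a) = min(0.53, 0.64) = 0.53
  not (((a ∨ b) → (b ∨ b)) ∧ a): Łukasiewicz ¬ gives 1 − 0.53 = 0.47
  not b: Łukasiewicz ¬ gives 1 − 0.17 = 0.83
  (not b → a): min(1, 1 − 0.83 + 0.64) = 0.81
  (b ∧ b) = min(0.17, 0.17) = 0.17
  ((b ∧ b) ∧ a) = min(0.17, 0.64) = 0.17
  ((not b → a) ∨ ((b ∧ b) ∧ a)) = max(0.81, 0.17) = 0.81
  (not (((a ∨ b) → (b ∨ b)) ∧ a) ∧ ((not b → a) ∨ ((b ∧ b) ∧ a))) = min(0.47, 0.81) = 0.47
  Łukasiewicz value = 0.47
Difference: 0 − 0.47 = -0.47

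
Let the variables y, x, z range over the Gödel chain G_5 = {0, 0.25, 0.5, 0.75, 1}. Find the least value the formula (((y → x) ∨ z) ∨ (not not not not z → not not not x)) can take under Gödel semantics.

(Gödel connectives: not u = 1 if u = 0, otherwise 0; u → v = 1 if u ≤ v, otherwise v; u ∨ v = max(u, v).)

0.25

The minimum is attained at y = 0.5, x = 0.25, z = 0.25:
  (y → x): 0.5 > 0.25, so result = 0.25
  ((y → x) ∨ z) = max(0.25, 0.25) = 0.25
  not z: Gödel ¬ of 0.25 = 0 (operand ≠ 0)
  not not z: Gödel ¬ of 0 = 1 (operand is 0)
  not not not z: Gödel ¬ of 1 = 0 (operand ≠ 0)
  not not not not z: Gödel ¬ of 0 = 1 (operand is 0)
  not x: Gödel ¬ of 0.25 = 0 (operand ≠ 0)
  not not x: Gödel ¬ of 0 = 1 (operand is 0)
  not not not x: Gödel ¬ of 1 = 0 (operand ≠ 0)
  (not not not not z → not not not x): 1 > 0, so result = 0
  (((y → x) ∨ z) ∨ (not not not not z → not not not x)) = max(0.25, 0) = 0.25
Checking all 125 assignments confirms none give a value below 0.25.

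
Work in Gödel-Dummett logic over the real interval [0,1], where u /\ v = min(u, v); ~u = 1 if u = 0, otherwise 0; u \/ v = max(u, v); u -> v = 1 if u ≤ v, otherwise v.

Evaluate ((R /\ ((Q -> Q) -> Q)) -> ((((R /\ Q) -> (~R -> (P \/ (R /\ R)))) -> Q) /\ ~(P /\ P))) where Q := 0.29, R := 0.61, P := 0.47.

0.00

(Q -> Q): 0.29 ≤ 0.29, so result = 1
((Q -> Q) -> Q): 1 > 0.29, so result = 0.29
(R /\ ((Q -> Q) -> Q)) = min(0.61, 0.29) = 0.29
(R /\ Q) = min(0.61, 0.29) = 0.29
~R: Gödel ¬ of 0.61 = 0 (operand ≠ 0)
(R /\ R) = min(0.61, 0.61) = 0.61
(P \/ (R /\ R)) = max(0.47, 0.61) = 0.61
(~R -> (P \/ (R /\ R))): 0 ≤ 0.61, so result = 1
((R /\ Q) -> (~R -> (P \/ (R /\ R)))): 0.29 ≤ 1, so result = 1
(((R /\ Q) -> (~R -> (P \/ (R /\ R)))) -> Q): 1 > 0.29, so result = 0.29
(P /\ P) = min(0.47, 0.47) = 0.47
~(P /\ P): Gödel ¬ of 0.47 = 0 (operand ≠ 0)
((((R /\ Q) -> (~R -> (P \/ (R /\ R)))) -> Q) /\ ~(P /\ P)) = min(0.29, 0) = 0
((R /\ ((Q -> Q) -> Q)) -> ((((R /\ Q) -> (~R -> (P \/ (R /\ R)))) -> Q) /\ ~(P /\ P))): 0.29 > 0, so result = 0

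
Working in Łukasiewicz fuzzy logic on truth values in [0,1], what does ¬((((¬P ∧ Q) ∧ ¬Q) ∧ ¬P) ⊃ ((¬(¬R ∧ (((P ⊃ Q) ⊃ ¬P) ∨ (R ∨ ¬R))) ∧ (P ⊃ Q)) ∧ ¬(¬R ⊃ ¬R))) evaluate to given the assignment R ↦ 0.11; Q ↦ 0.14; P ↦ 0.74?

0.14

¬P: Łukasiewicz ¬ gives 1 − 0.74 = 0.26
(¬P ∧ Q) = min(0.26, 0.14) = 0.14
¬Q: Łukasiewicz ¬ gives 1 − 0.14 = 0.86
((¬P ∧ Q) ∧ ¬Q) = min(0.14, 0.86) = 0.14
¬P: Łukasiewicz ¬ gives 1 − 0.74 = 0.26
(((¬P ∧ Q) ∧ ¬Q) ∧ ¬P) = min(0.14, 0.26) = 0.14
¬R: Łukasiewicz ¬ gives 1 − 0.11 = 0.89
(P ⊃ Q): min(1, 1 − 0.74 + 0.14) = 0.4
¬P: Łukasiewicz ¬ gives 1 − 0.74 = 0.26
((P ⊃ Q) ⊃ ¬P): min(1, 1 − 0.4 + 0.26) = 0.86
¬R: Łukasiewicz ¬ gives 1 − 0.11 = 0.89
(R ∨ ¬R) = max(0.11, 0.89) = 0.89
(((P ⊃ Q) ⊃ ¬P) ∨ (R ∨ ¬R)) = max(0.86, 0.89) = 0.89
(¬R ∧ (((P ⊃ Q) ⊃ ¬P) ∨ (R ∨ ¬R))) = min(0.89, 0.89) = 0.89
¬(¬R ∧ (((P ⊃ Q) ⊃ ¬P) ∨ (R ∨ ¬R))): Łukasiewicz ¬ gives 1 − 0.89 = 0.11
(P ⊃ Q): min(1, 1 − 0.74 + 0.14) = 0.4
(¬(¬R ∧ (((P ⊃ Q) ⊃ ¬P) ∨ (R ∨ ¬R))) ∧ (P ⊃ Q)) = min(0.11, 0.4) = 0.11
¬R: Łukasiewicz ¬ gives 1 − 0.11 = 0.89
¬R: Łukasiewicz ¬ gives 1 − 0.11 = 0.89
(¬R ⊃ ¬R): min(1, 1 − 0.89 + 0.89) = 1
¬(¬R ⊃ ¬R): Łukasiewicz ¬ gives 1 − 1 = 0
((¬(¬R ∧ (((P ⊃ Q) ⊃ ¬P) ∨ (R ∨ ¬R))) ∧ (P ⊃ Q)) ∧ ¬(¬R ⊃ ¬R)) = min(0.11, 0) = 0
((((¬P ∧ Q) ∧ ¬Q) ∧ ¬P) ⊃ ((¬(¬R ∧ (((P ⊃ Q) ⊃ ¬P) ∨ (R ∨ ¬R))) ∧ (P ⊃ Q)) ∧ ¬(¬R ⊃ ¬R))): min(1, 1 − 0.14 + 0) = 0.86
¬((((¬P ∧ Q) ∧ ¬Q) ∧ ¬P) ⊃ ((¬(¬R ∧ (((P ⊃ Q) ⊃ ¬P) ∨ (R ∨ ¬R))) ∧ (P ⊃ Q)) ∧ ¬(¬R ⊃ ¬R))): Łukasiewicz ¬ gives 1 − 0.86 = 0.14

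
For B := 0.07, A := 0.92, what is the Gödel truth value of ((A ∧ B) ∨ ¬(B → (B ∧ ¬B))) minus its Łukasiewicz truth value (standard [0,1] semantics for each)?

0.93

Gödel evaluation:
  (A ∧ B) = min(0.92, 0.07) = 0.07
  ¬B: Gödel ¬ of 0.07 = 0 (operand ≠ 0)
  (B ∧ ¬B) = min(0.07, 0) = 0
  (B → (B ∧ ¬B)): 0.07 > 0, so result = 0
  ¬(B → (B ∧ ¬B)): Gödel ¬ of 0 = 1 (operand is 0)
  ((A ∧ B) ∨ ¬(B → (B ∧ ¬B))) = max(0.07, 1) = 1
  Gödel value = 1
Łukasiewicz evaluation:
  (A ∧ B) = min(0.92, 0.07) = 0.07
  ¬B: Łukasiewicz ¬ gives 1 − 0.07 = 0.93
  (B ∧ ¬B) = min(0.07, 0.93) = 0.07
  (B → (B ∧ ¬B)): min(1, 1 − 0.07 + 0.07) = 1
  ¬(B → (B ∧ ¬B)): Łukasiewicz ¬ gives 1 − 1 = 0
  ((A ∧ B) ∨ ¬(B → (B ∧ ¬B))) = max(0.07, 0) = 0.07
  Łukasiewicz value = 0.07
Difference: 1 − 0.07 = 0.93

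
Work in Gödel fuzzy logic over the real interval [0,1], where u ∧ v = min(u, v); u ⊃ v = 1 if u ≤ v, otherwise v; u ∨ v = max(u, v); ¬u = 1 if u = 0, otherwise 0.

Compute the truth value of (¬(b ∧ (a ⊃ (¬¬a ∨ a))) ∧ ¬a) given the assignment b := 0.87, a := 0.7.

0.00

¬a: Gödel ¬ of 0.7 = 0 (operand ≠ 0)
¬¬a: Gödel ¬ of 0 = 1 (operand is 0)
(¬¬a ∨ a) = max(1, 0.7) = 1
(a ⊃ (¬¬a ∨ a)): 0.7 ≤ 1, so result = 1
(b ∧ (a ⊃ (¬¬a ∨ a))) = min(0.87, 1) = 0.87
¬(b ∧ (a ⊃ (¬¬a ∨ a))): Gödel ¬ of 0.87 = 0 (operand ≠ 0)
¬a: Gödel ¬ of 0.7 = 0 (operand ≠ 0)
(¬(b ∧ (a ⊃ (¬¬a ∨ a))) ∧ ¬a) = min(0, 0) = 0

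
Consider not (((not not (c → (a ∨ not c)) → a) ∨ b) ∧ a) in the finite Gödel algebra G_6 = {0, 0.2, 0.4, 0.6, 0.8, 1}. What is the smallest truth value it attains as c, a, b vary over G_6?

The minimum is attained at c = 0, a = 0.2, b = 0:
  not c: Gödel ¬ of 0 = 1 (operand is 0)
  (a ∨ not c) = max(0.2, 1) = 1
  (c → (a ∨ not c)): 0 ≤ 1, so result = 1
  not (c → (a ∨ not c)): Gödel ¬ of 1 = 0 (operand ≠ 0)
  not not (c → (a ∨ not c)): Gödel ¬ of 0 = 1 (operand is 0)
  (not not (c → (a ∨ not c)) → a): 1 > 0.2, so result = 0.2
  ((not not (c → (a ∨ not c)) → a) ∨ b) = max(0.2, 0) = 0.2
  (((not not (c → (a ∨ not c)) → a) ∨ b) ∧ a) = min(0.2, 0.2) = 0.2
  not (((not not (c → (a ∨ not c)) → a) ∨ b) ∧ a): Gödel ¬ of 0.2 = 0 (operand ≠ 0)
Checking all 216 assignments confirms none give a value below 0.00.

0.00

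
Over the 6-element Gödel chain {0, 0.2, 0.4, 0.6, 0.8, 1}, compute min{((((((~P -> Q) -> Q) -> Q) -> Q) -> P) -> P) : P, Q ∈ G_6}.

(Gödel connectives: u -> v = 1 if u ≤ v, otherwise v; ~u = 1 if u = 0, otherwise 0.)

The minimum is attained at P = 0.2, Q = 0:
  ~P: Gödel ¬ of 0.2 = 0 (operand ≠ 0)
  (~P -> Q): 0 ≤ 0, so result = 1
  ((~P -> Q) -> Q): 1 > 0, so result = 0
  (((~P -> Q) -> Q) -> Q): 0 ≤ 0, so result = 1
  ((((~P -> Q) -> Q) -> Q) -> Q): 1 > 0, so result = 0
  (((((~P -> Q) -> Q) -> Q) -> Q) -> P): 0 ≤ 0.2, so result = 1
  ((((((~P -> Q) -> Q) -> Q) -> Q) -> P) -> P): 1 > 0.2, so result = 0.2
Checking all 36 assignments confirms none give a value below 0.20.

0.20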